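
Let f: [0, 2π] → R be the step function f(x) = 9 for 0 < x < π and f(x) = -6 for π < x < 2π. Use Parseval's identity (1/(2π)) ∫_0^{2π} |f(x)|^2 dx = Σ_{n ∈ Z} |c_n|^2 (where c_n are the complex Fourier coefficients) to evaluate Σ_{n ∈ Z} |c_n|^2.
Σ |c_n|^2 = 117/2

Parseval equates the L^2 energy of f (normalised by 1/(2π)) with the ℓ^2 sum of its Fourier coefficients: (1/(2π)) ∫_0^{2π} |f|^2 = Σ |c_n|^2.
Compute the left side: (1/(2π)) [∫_0^π 9^2 dx + ∫_π^{2π} (-6)^2 dx] = (1/(2π)) · (81π + 36π) = (81 + 36)/2 = 117/2.
So Σ_{n ∈ Z} |c_n|^2 = 117/2.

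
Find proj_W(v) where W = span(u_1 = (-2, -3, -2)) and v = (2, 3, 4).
proj_W(v) = (42/17, 63/17, 42/17)

Set up U = [u_1 | ... | u_1] ∈ R^(3×1). The projector onto W = col(U) is P = U (U^T U)^(-1) U^T.
Compute U^T U =
  [17],
and U^T v = (-21).
Solve U^T U · c = U^T v for the coefficients: c = (-21/17). The projection is proj_W(v) = U c.
Check: (v - proj_W(v)) · u_1 = 0  (should be 0).
Result: proj_W(v) = (42/17, 63/17, 42/17).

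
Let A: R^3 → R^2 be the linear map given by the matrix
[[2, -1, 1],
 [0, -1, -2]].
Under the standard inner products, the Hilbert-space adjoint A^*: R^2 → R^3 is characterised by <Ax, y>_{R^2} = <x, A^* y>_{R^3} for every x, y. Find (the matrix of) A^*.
A^* = A^T =
[[2, 0],
 [-1, -1],
 [1, -2]]

For real matrices with standard dot products, the defining identity <Ax, y> = <x, A^* y> gives (Ax)^T y = x^T (A^*) y, i.e. x^T A^T y = x^T (A^*) y. Since this holds for all x, y, we must have A^* = A^T. Therefore
A^* =
[[2, 0],
 [-1, -1],
 [1, -2]].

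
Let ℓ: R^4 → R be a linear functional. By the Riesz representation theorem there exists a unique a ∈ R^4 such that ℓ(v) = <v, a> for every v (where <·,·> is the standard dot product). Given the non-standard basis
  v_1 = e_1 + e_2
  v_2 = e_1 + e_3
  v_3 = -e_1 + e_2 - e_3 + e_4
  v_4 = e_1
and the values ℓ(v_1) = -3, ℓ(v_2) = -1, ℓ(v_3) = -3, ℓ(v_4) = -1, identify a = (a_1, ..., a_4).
a = (-1, -2, 0, -2)

Write a = (a_1, ..., a_4) in the standard basis. For each basis vector v_i, ℓ(v_i) = <v_i, a> is a linear equation in the a_j's. Collect the n equations into a matrix system V a = ℓ, where row i of V is v_i (expressed in the standard basis). Since V is invertible (lower-triangular with 1s on the diagonal, up to permutation), solve by back-substitution:
  V =
[[1, 1, 0, 0],
 [1, 0, 1, 0],
 [-1, 1, -1, 1],
 [1, 0, 0, 0]]
  V a = (-3, -1, -3, -1)
Solving gives a = (-1, -2, 0, -2).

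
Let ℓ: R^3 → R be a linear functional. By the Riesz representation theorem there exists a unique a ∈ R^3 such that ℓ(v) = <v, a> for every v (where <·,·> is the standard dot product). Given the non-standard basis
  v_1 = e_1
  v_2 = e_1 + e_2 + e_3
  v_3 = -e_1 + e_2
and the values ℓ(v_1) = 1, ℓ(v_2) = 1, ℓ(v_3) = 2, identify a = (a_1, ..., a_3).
a = (1, 3, -3)

Write a = (a_1, ..., a_3) in the standard basis. For each basis vector v_i, ℓ(v_i) = <v_i, a> is a linear equation in the a_j's. Collect the n equations into a matrix system V a = ℓ, where row i of V is v_i (expressed in the standard basis). Since V is invertible (lower-triangular with 1s on the diagonal, up to permutation), solve by back-substitution:
  V =
[[1, 0, 0],
 [1, 1, 1],
 [-1, 1, 0]]
  V a = (1, 1, 2)
Solving gives a = (1, 3, -3).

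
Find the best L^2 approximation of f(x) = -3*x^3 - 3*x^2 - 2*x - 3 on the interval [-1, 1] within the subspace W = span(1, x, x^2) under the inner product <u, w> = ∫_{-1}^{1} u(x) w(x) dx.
g(x) = -3*x^2 - 19*x/5 - 3

The best approximation g ∈ W is the orthogonal projection of f onto W. Writing g = a_0 + a_1 x + a_2 x^2, the coefficients solve the normal equations G · a = b where
  G_{ij} = <φ_i, φ_j> and b_i = <f, φ_i>, with φ_0 = 1, φ_1 = x, φ_2 = x^2.
G =
  [2, 0, 2/3]
  [0, 2/3, 0]
  [2/3, 0, 2/5],
b = (-8, -38/15, -16/5).
Solving gives a_0 = -3, a_1 = -19/5, a_2 = -3, so
  g(x) = -3*x^2 - 19*x/5 - 3.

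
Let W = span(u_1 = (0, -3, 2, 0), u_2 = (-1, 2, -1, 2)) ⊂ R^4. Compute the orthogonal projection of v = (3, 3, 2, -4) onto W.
proj_W(v) = (131/66, 28/33, -27/22, -131/33)

Set up U = [u_1 | ... | u_2] ∈ R^(4×2). The projector onto W = col(U) is P = U (U^T U)^(-1) U^T.
Compute U^T U =
  [13, -8]
  [-8, 10],
and U^T v = (-5, -7).
Solve U^T U · c = U^T v for the coefficients: c = (-53/33, -131/66). The projection is proj_W(v) = U c.
Check: (v - proj_W(v)) · u_1 = 0  (should be 0).
Check: (v - proj_W(v)) · u_2 = 0  (should be 0).
Result: proj_W(v) = (131/66, 28/33, -27/22, -131/33).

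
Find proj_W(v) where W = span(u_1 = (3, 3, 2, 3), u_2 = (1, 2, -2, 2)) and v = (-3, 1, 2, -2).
proj_W(v) = (-103/141, -397/282, 62/47, -397/282)

Set up U = [u_1 | ... | u_2] ∈ R^(4×2). The projector onto W = col(U) is P = U (U^T U)^(-1) U^T.
Compute U^T U =
  [31, 11]
  [11, 13],
and U^T v = (-8, -9).
Solve U^T U · c = U^T v for the coefficients: c = (-5/282, -191/282). The projection is proj_W(v) = U c.
Check: (v - proj_W(v)) · u_1 = 0  (should be 0).
Check: (v - proj_W(v)) · u_2 = 0  (should be 0).
Result: proj_W(v) = (-103/141, -397/282, 62/47, -397/282).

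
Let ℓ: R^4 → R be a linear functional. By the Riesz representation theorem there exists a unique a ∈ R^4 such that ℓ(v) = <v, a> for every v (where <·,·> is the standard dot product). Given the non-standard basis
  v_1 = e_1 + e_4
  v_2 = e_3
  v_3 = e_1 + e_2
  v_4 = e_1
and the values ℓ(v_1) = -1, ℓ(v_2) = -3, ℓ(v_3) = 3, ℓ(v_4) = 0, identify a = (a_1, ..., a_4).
a = (0, 3, -3, -1)

Write a = (a_1, ..., a_4) in the standard basis. For each basis vector v_i, ℓ(v_i) = <v_i, a> is a linear equation in the a_j's. Collect the n equations into a matrix system V a = ℓ, where row i of V is v_i (expressed in the standard basis). Since V is invertible (lower-triangular with 1s on the diagonal, up to permutation), solve by back-substitution:
  V =
[[1, 0, 0, 1],
 [0, 0, 1, 0],
 [1, 1, 0, 0],
 [1, 0, 0, 0]]
  V a = (-1, -3, 3, 0)
Solving gives a = (0, 3, -3, -1).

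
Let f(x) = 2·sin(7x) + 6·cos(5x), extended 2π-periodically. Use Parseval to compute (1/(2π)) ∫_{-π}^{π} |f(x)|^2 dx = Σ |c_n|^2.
Σ |c_n|^2 = 20

Expand |f|^2 and use orthogonality of {sin(nx), cos(mx)} on [-π, π]:
  ∫_{-π}^{π} sin(nx)^2 dx = π, ∫ cos(mx)^2 dx = π, and cross terms integrate to 0.
So ∫_{-π}^{π} f(x)^2 dx = 2^2 · π + 6^2 · π = (4 + 36)π.
Divide by 2π: (4 + 36)/2 = 20.
By Parseval, this equals Σ |c_n|^2.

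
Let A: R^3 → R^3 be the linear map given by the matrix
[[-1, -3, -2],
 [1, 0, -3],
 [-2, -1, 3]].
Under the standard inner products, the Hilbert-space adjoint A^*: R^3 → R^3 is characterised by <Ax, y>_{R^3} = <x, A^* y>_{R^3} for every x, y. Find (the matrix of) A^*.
A^* = A^T =
[[-1, 1, -2],
 [-3, 0, -1],
 [-2, -3, 3]]

For real matrices with standard dot products, the defining identity <Ax, y> = <x, A^* y> gives (Ax)^T y = x^T (A^*) y, i.e. x^T A^T y = x^T (A^*) y. Since this holds for all x, y, we must have A^* = A^T. Therefore
A^* =
[[-1, 1, -2],
 [-3, 0, -1],
 [-2, -3, 3]].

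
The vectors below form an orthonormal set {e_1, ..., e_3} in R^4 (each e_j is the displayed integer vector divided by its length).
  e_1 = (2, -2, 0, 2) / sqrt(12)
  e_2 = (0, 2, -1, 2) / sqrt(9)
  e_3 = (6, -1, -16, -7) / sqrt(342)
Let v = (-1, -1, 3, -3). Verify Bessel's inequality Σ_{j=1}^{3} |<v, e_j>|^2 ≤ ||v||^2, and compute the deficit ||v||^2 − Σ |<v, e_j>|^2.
Σ |<v, e_j>|^2 = 1108/57; ||v||^2 = 20; deficit = 32/57

Write each e_j = u_j / sqrt(<u_j, u_j>) where u_j is the displayed integer vector. Then <v, e_j> = <v, u_j> / sqrt(<u_j, u_j>), so |<v, e_j>|^2 = <v, u_j>^2 / <u_j, u_j>.
Coefficients: <v, e_1> = -6/sqrt(12), <v, e_2> = -11/sqrt(9), <v, e_3> = -32/sqrt(342).
Square and sum: Σ |<v, e_j>|^2 = 1108/57.
Compute ||v||^2 = v·v = 20.
Deficit = 20 − 1108/57 = 32/57 ≥ 0, confirming Bessel's inequality. (The deficit equals ||v − Σ <v,e_j> e_j||^2, the squared distance from v to span{e_j}.)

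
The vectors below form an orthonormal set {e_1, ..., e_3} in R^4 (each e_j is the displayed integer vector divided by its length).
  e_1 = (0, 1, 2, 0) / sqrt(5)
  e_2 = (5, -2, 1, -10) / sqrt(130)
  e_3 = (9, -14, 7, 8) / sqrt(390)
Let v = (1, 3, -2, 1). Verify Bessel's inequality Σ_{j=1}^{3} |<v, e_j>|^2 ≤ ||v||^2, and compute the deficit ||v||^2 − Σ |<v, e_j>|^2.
Σ |<v, e_j>|^2 = 27/5; ||v||^2 = 15; deficit = 48/5

Write each e_j = u_j / sqrt(<u_j, u_j>) where u_j is the displayed integer vector. Then <v, e_j> = <v, u_j> / sqrt(<u_j, u_j>), so |<v, e_j>|^2 = <v, u_j>^2 / <u_j, u_j>.
Coefficients: <v, e_1> = -1/sqrt(5), <v, e_2> = -13/sqrt(130), <v, e_3> = -39/sqrt(390).
Square and sum: Σ |<v, e_j>|^2 = 27/5.
Compute ||v||^2 = v·v = 15.
Deficit = 15 − 27/5 = 48/5 ≥ 0, confirming Bessel's inequality. (The deficit equals ||v − Σ <v,e_j> e_j||^2, the squared distance from v to span{e_j}.)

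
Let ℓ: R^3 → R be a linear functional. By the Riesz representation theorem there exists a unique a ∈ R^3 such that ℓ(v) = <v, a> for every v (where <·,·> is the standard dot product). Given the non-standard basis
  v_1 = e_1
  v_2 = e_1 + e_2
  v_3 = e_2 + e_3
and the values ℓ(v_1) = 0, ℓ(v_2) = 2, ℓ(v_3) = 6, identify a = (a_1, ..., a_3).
a = (0, 2, 4)

Write a = (a_1, ..., a_3) in the standard basis. For each basis vector v_i, ℓ(v_i) = <v_i, a> is a linear equation in the a_j's. Collect the n equations into a matrix system V a = ℓ, where row i of V is v_i (expressed in the standard basis). Since V is invertible (lower-triangular with 1s on the diagonal, up to permutation), solve by back-substitution:
  V =
[[1, 0, 0],
 [1, 1, 0],
 [0, 1, 1]]
  V a = (0, 2, 6)
Solving gives a = (0, 2, 4).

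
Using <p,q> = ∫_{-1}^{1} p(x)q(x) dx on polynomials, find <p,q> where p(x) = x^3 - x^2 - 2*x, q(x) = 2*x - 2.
<p,q> = -8/15

Expand the product: p(x)·q(x) = 2*x^4 - 4*x^3 - 2*x^2 + 4*x.
∫_{-1}^{1} of each monomial x^k gives [2/(k+1) if k even, 0 if k odd]. Integrating term-by-term (or equivalently evaluating the antiderivative F(x) = 2*x^5/5 - x^4 - 2*x^3/3 + 2*x^2 at the endpoints):
  F(1) − F(−1) = 11/15 − (19/15) = -8/15.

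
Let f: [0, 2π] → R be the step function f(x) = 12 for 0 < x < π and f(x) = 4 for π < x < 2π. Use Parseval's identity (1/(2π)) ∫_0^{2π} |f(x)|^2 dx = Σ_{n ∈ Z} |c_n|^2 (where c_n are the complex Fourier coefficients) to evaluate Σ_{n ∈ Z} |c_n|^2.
Σ |c_n|^2 = 80

Parseval equates the L^2 energy of f (normalised by 1/(2π)) with the ℓ^2 sum of its Fourier coefficients: (1/(2π)) ∫_0^{2π} |f|^2 = Σ |c_n|^2.
Compute the left side: (1/(2π)) [∫_0^π 12^2 dx + ∫_π^{2π} 4^2 dx] = (1/(2π)) · (144π + 16π) = (144 + 16)/2 = 80.
So Σ_{n ∈ Z} |c_n|^2 = 80.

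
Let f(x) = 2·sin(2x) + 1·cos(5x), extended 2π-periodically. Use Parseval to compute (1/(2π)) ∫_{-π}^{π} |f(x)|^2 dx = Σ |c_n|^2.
Σ |c_n|^2 = 5/2

Expand |f|^2 and use orthogonality of {sin(nx), cos(mx)} on [-π, π]:
  ∫_{-π}^{π} sin(nx)^2 dx = π, ∫ cos(mx)^2 dx = π, and cross terms integrate to 0.
So ∫_{-π}^{π} f(x)^2 dx = 2^2 · π + 1^2 · π = (4 + 1)π.
Divide by 2π: (4 + 1)/2 = 5/2.
By Parseval, this equals Σ |c_n|^2.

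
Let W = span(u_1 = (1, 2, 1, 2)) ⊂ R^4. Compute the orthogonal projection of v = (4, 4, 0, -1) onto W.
proj_W(v) = (1, 2, 1, 2)

Set up U = [u_1 | ... | u_1] ∈ R^(4×1). The projector onto W = col(U) is P = U (U^T U)^(-1) U^T.
Compute U^T U =
  [10],
and U^T v = (10).
Solve U^T U · c = U^T v for the coefficients: c = (1). The projection is proj_W(v) = U c.
Check: (v - proj_W(v)) · u_1 = 0  (should be 0).
Result: proj_W(v) = (1, 2, 1, 2).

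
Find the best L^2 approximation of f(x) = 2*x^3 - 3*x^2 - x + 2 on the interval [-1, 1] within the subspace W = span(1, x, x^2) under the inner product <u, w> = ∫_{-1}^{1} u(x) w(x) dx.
g(x) = -3*x^2 + x/5 + 2

The best approximation g ∈ W is the orthogonal projection of f onto W. Writing g = a_0 + a_1 x + a_2 x^2, the coefficients solve the normal equations G · a = b where
  G_{ij} = <φ_i, φ_j> and b_i = <f, φ_i>, with φ_0 = 1, φ_1 = x, φ_2 = x^2.
G =
  [2, 0, 2/3]
  [0, 2/3, 0]
  [2/3, 0, 2/5],
b = (2, 2/15, 2/15).
Solving gives a_0 = 2, a_1 = 1/5, a_2 = -3, so
  g(x) = -3*x^2 + x/5 + 2.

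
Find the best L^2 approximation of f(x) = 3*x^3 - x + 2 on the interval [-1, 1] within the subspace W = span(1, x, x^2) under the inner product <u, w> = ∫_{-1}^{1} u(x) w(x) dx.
g(x) = 4*x/5 + 2

The best approximation g ∈ W is the orthogonal projection of f onto W. Writing g = a_0 + a_1 x + a_2 x^2, the coefficients solve the normal equations G · a = b where
  G_{ij} = <φ_i, φ_j> and b_i = <f, φ_i>, with φ_0 = 1, φ_1 = x, φ_2 = x^2.
G =
  [2, 0, 2/3]
  [0, 2/3, 0]
  [2/3, 0, 2/5],
b = (4, 8/15, 4/3).
Solving gives a_0 = 2, a_1 = 4/5, a_2 = 0, so
  g(x) = 4*x/5 + 2.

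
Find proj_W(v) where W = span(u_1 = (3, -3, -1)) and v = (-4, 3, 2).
proj_W(v) = (-69/19, 69/19, 23/19)

Set up U = [u_1 | ... | u_1] ∈ R^(3×1). The projector onto W = col(U) is P = U (U^T U)^(-1) U^T.
Compute U^T U =
  [19],
and U^T v = (-23).
Solve U^T U · c = U^T v for the coefficients: c = (-23/19). The projection is proj_W(v) = U c.
Check: (v - proj_W(v)) · u_1 = 0  (should be 0).
Result: proj_W(v) = (-69/19, 69/19, 23/19).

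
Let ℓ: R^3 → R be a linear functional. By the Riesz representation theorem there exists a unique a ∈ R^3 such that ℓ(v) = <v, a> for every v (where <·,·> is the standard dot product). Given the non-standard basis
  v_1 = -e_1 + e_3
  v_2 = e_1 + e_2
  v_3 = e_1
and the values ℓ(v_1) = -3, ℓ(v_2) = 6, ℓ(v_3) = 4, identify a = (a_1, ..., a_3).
a = (4, 2, 1)

Write a = (a_1, ..., a_3) in the standard basis. For each basis vector v_i, ℓ(v_i) = <v_i, a> is a linear equation in the a_j's. Collect the n equations into a matrix system V a = ℓ, where row i of V is v_i (expressed in the standard basis). Since V is invertible (lower-triangular with 1s on the diagonal, up to permutation), solve by back-substitution:
  V =
[[-1, 0, 1],
 [1, 1, 0],
 [1, 0, 0]]
  V a = (-3, 6, 4)
Solving gives a = (4, 2, 1).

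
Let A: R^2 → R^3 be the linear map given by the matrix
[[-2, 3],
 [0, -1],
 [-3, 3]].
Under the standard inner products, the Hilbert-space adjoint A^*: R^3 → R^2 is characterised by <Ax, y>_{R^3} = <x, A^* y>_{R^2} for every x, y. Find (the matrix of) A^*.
A^* = A^T =
[[-2, 0, -3],
 [3, -1, 3]]

For real matrices with standard dot products, the defining identity <Ax, y> = <x, A^* y> gives (Ax)^T y = x^T (A^*) y, i.e. x^T A^T y = x^T (A^*) y. Since this holds for all x, y, we must have A^* = A^T. Therefore
A^* =
[[-2, 0, -3],
 [3, -1, 3]].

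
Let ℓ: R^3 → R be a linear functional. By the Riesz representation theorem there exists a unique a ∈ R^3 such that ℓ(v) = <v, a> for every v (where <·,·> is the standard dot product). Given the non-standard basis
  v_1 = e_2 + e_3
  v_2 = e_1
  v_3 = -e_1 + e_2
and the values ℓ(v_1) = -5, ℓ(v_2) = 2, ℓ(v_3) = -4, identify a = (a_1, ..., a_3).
a = (2, -2, -3)

Write a = (a_1, ..., a_3) in the standard basis. For each basis vector v_i, ℓ(v_i) = <v_i, a> is a linear equation in the a_j's. Collect the n equations into a matrix system V a = ℓ, where row i of V is v_i (expressed in the standard basis). Since V is invertible (lower-triangular with 1s on the diagonal, up to permutation), solve by back-substitution:
  V =
[[0, 1, 1],
 [1, 0, 0],
 [-1, 1, 0]]
  V a = (-5, 2, -4)
Solving gives a = (2, -2, -3).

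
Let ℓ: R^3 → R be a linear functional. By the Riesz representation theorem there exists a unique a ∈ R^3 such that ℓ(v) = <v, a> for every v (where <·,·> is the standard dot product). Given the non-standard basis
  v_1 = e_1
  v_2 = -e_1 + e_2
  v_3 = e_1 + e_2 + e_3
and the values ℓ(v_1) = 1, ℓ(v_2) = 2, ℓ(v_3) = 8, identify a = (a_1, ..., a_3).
a = (1, 3, 4)

Write a = (a_1, ..., a_3) in the standard basis. For each basis vector v_i, ℓ(v_i) = <v_i, a> is a linear equation in the a_j's. Collect the n equations into a matrix system V a = ℓ, where row i of V is v_i (expressed in the standard basis). Since V is invertible (lower-triangular with 1s on the diagonal, up to permutation), solve by back-substitution:
  V =
[[1, 0, 0],
 [-1, 1, 0],
 [1, 1, 1]]
  V a = (1, 2, 8)
Solving gives a = (1, 3, 4).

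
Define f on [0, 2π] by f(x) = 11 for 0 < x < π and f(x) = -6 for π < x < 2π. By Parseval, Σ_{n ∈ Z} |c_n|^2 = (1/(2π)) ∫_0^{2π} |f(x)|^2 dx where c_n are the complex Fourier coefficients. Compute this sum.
Σ |c_n|^2 = 157/2

Parseval equates the L^2 energy of f (normalised by 1/(2π)) with the ℓ^2 sum of its Fourier coefficients: (1/(2π)) ∫_0^{2π} |f|^2 = Σ |c_n|^2.
Compute the left side: (1/(2π)) [∫_0^π 11^2 dx + ∫_π^{2π} (-6)^2 dx] = (1/(2π)) · (121π + 36π) = (121 + 36)/2 = 157/2.
So Σ_{n ∈ Z} |c_n|^2 = 157/2.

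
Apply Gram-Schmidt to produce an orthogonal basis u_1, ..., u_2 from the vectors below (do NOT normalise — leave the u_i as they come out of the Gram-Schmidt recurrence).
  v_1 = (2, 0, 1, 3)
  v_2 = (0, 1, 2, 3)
Orthogonal basis:
  u_1 = (2, 0, 1, 3)
  u_2 = (-11/7, 1, 17/14, 9/14)

Apply the Gram-Schmidt recurrence
  u_1 = v_1
  u_i = v_i − Σ_{j<i} ((v_i · u_j) / (u_j · u_j)) · u_j.

Step by step this gives:
  u_1 = (2, 0, 1, 3)
  u_2 = (-11/7, 1, 17/14, 9/14)

Orthogonality check:
  u_2 · u_1 = 0 (should be 0)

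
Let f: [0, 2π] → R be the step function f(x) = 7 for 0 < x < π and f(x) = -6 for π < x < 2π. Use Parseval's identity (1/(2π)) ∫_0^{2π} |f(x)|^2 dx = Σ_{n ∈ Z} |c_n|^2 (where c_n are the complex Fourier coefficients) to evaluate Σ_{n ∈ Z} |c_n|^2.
Σ |c_n|^2 = 85/2

Parseval equates the L^2 energy of f (normalised by 1/(2π)) with the ℓ^2 sum of its Fourier coefficients: (1/(2π)) ∫_0^{2π} |f|^2 = Σ |c_n|^2.
Compute the left side: (1/(2π)) [∫_0^π 7^2 dx + ∫_π^{2π} (-6)^2 dx] = (1/(2π)) · (49π + 36π) = (49 + 36)/2 = 85/2.
So Σ_{n ∈ Z} |c_n|^2 = 85/2.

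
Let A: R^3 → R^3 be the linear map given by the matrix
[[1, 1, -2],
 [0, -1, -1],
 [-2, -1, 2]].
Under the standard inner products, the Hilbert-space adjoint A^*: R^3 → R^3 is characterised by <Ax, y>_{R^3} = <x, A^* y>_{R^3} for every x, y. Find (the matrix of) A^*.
A^* = A^T =
[[1, 0, -2],
 [1, -1, -1],
 [-2, -1, 2]]

For real matrices with standard dot products, the defining identity <Ax, y> = <x, A^* y> gives (Ax)^T y = x^T (A^*) y, i.e. x^T A^T y = x^T (A^*) y. Since this holds for all x, y, we must have A^* = A^T. Therefore
A^* =
[[1, 0, -2],
 [1, -1, -1],
 [-2, -1, 2]].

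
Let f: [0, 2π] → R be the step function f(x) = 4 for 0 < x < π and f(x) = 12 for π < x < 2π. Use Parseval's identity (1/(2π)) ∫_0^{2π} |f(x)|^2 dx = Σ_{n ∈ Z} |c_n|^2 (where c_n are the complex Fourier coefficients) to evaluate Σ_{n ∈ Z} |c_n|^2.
Σ |c_n|^2 = 80

Parseval equates the L^2 energy of f (normalised by 1/(2π)) with the ℓ^2 sum of its Fourier coefficients: (1/(2π)) ∫_0^{2π} |f|^2 = Σ |c_n|^2.
Compute the left side: (1/(2π)) [∫_0^π 4^2 dx + ∫_π^{2π} 12^2 dx] = (1/(2π)) · (16π + 144π) = (16 + 144)/2 = 80.
So Σ_{n ∈ Z} |c_n|^2 = 80.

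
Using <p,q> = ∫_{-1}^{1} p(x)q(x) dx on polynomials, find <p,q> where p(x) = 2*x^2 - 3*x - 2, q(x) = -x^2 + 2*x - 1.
<p,q> = -4/5

Expand the product: p(x)·q(x) = -2*x^4 + 7*x^3 - 6*x^2 - x + 2.
∫_{-1}^{1} of each monomial x^k gives [2/(k+1) if k even, 0 if k odd]. Integrating term-by-term (or equivalently evaluating the antiderivative F(x) = -2*x^5/5 + 7*x^4/4 - 2*x^3 - x^2/2 + 2*x at the endpoints):
  F(1) − F(−1) = 17/20 − (33/20) = -4/5.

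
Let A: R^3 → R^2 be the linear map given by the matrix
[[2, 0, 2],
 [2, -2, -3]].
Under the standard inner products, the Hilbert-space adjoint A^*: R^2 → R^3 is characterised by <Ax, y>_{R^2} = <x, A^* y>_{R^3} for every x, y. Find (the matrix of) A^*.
A^* = A^T =
[[2, 2],
 [0, -2],
 [2, -3]]

For real matrices with standard dot products, the defining identity <Ax, y> = <x, A^* y> gives (Ax)^T y = x^T (A^*) y, i.e. x^T A^T y = x^T (A^*) y. Since this holds for all x, y, we must have A^* = A^T. Therefore
A^* =
[[2, 2],
 [0, -2],
 [2, -3]].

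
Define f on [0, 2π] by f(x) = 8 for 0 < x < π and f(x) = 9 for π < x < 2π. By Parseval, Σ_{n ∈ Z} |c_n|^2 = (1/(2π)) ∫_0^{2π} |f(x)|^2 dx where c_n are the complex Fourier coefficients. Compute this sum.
Σ |c_n|^2 = 145/2

Parseval equates the L^2 energy of f (normalised by 1/(2π)) with the ℓ^2 sum of its Fourier coefficients: (1/(2π)) ∫_0^{2π} |f|^2 = Σ |c_n|^2.
Compute the left side: (1/(2π)) [∫_0^π 8^2 dx + ∫_π^{2π} 9^2 dx] = (1/(2π)) · (64π + 81π) = (64 + 81)/2 = 145/2.
So Σ_{n ∈ Z} |c_n|^2 = 145/2.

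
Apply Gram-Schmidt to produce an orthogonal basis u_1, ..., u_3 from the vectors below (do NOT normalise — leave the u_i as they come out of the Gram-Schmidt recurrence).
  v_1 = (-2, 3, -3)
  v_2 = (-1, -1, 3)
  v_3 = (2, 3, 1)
Orthogonal basis:
  u_1 = (-2, 3, -3)
  u_2 = (-21/11, 4/11, 18/11)
  u_3 = (132/71, 198/71, 110/71)

Apply the Gram-Schmidt recurrence
  u_1 = v_1
  u_i = v_i − Σ_{j<i} ((v_i · u_j) / (u_j · u_j)) · u_j.

Step by step this gives:
  u_1 = (-2, 3, -3)
  u_2 = (-21/11, 4/11, 18/11)
  u_3 = (132/71, 198/71, 110/71)

Orthogonality check:
  u_2 · u_1 = 0 (should be 0)
  u_3 · u_1 = 0 (should be 0)
  u_3 · u_2 = 0 (should be 0)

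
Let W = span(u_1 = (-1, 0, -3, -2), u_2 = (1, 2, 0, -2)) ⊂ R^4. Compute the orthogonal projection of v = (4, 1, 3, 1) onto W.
proj_W(v) = (248/117, 202/117, 49/13, 92/117)

Set up U = [u_1 | ... | u_2] ∈ R^(4×2). The projector onto W = col(U) is P = U (U^T U)^(-1) U^T.
Compute U^T U =
  [14, 3]
  [3, 9],
and U^T v = (-15, 4).
Solve U^T U · c = U^T v for the coefficients: c = (-49/39, 101/117). The projection is proj_W(v) = U c.
Check: (v - proj_W(v)) · u_1 = 0  (should be 0).
Check: (v - proj_W(v)) · u_2 = 0  (should be 0).
Result: proj_W(v) = (248/117, 202/117, 49/13, 92/117).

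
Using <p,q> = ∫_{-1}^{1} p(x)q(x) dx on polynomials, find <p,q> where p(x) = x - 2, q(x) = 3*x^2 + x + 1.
<p,q> = -22/3

Expand the product: p(x)·q(x) = 3*x^3 - 5*x^2 - x - 2.
∫_{-1}^{1} of each monomial x^k gives [2/(k+1) if k even, 0 if k odd]. Integrating term-by-term (or equivalently evaluating the antiderivative F(x) = 3*x^4/4 - 5*x^3/3 - x^2/2 - 2*x at the endpoints):
  F(1) − F(−1) = -41/12 − (47/12) = -22/3.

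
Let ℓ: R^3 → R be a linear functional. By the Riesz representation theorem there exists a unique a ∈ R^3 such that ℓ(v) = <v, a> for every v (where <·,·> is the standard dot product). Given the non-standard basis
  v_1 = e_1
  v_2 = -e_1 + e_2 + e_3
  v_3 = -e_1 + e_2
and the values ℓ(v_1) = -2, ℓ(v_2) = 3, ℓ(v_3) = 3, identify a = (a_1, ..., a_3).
a = (-2, 1, 0)

Write a = (a_1, ..., a_3) in the standard basis. For each basis vector v_i, ℓ(v_i) = <v_i, a> is a linear equation in the a_j's. Collect the n equations into a matrix system V a = ℓ, where row i of V is v_i (expressed in the standard basis). Since V is invertible (lower-triangular with 1s on the diagonal, up to permutation), solve by back-substitution:
  V =
[[1, 0, 0],
 [-1, 1, 1],
 [-1, 1, 0]]
  V a = (-2, 3, 3)
Solving gives a = (-2, 1, 0).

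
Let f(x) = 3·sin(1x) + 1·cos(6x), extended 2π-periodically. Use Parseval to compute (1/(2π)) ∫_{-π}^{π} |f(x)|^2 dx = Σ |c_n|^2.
Σ |c_n|^2 = 5

Expand |f|^2 and use orthogonality of {sin(nx), cos(mx)} on [-π, π]:
  ∫_{-π}^{π} sin(nx)^2 dx = π, ∫ cos(mx)^2 dx = π, and cross terms integrate to 0.
So ∫_{-π}^{π} f(x)^2 dx = 3^2 · π + 1^2 · π = (9 + 1)π.
Divide by 2π: (9 + 1)/2 = 5.
By Parseval, this equals Σ |c_n|^2.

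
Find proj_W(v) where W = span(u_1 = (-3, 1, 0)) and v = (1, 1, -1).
proj_W(v) = (3/5, -1/5, 0)

Set up U = [u_1 | ... | u_1] ∈ R^(3×1). The projector onto W = col(U) is P = U (U^T U)^(-1) U^T.
Compute U^T U =
  [10],
and U^T v = (-2).
Solve U^T U · c = U^T v for the coefficients: c = (-1/5). The projection is proj_W(v) = U c.
Check: (v - proj_W(v)) · u_1 = 0  (should be 0).
Result: proj_W(v) = (3/5, -1/5, 0).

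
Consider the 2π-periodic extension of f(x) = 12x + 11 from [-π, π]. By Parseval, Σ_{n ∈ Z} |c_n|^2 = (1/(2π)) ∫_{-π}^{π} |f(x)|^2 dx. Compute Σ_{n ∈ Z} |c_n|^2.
Σ |c_n|^2 = 48π^2 + 121

Expand and integrate term by term over [-π, π]:
  ∫ (12x)^2 dx = 144·(2π^3/3); ∫ 2·12·(11)·x dx = 0 (odd integrand); ∫ 11^2 dx = 121·2π.
So (1/(2π)) ∫_{-π}^{π} (12x + 11)^2 dx = 144π^2/3 + 121 = 48π^2 + 121.
Parseval ⇒ Σ |c_n|^2 = 48π^2 + 121.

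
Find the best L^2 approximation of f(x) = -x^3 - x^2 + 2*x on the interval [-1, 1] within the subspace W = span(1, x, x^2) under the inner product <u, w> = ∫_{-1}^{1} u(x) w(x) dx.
g(x) = -x^2 + 7*x/5

The best approximation g ∈ W is the orthogonal projection of f onto W. Writing g = a_0 + a_1 x + a_2 x^2, the coefficients solve the normal equations G · a = b where
  G_{ij} = <φ_i, φ_j> and b_i = <f, φ_i>, with φ_0 = 1, φ_1 = x, φ_2 = x^2.
G =
  [2, 0, 2/3]
  [0, 2/3, 0]
  [2/3, 0, 2/5],
b = (-2/3, 14/15, -2/5).
Solving gives a_0 = 0, a_1 = 7/5, a_2 = -1, so
  g(x) = -x^2 + 7*x/5.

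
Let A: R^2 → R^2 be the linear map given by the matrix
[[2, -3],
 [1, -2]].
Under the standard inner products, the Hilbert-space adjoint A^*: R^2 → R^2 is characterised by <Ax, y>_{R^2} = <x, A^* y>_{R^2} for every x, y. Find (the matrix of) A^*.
A^* = A^T =
[[2, 1],
 [-3, -2]]

For real matrices with standard dot products, the defining identity <Ax, y> = <x, A^* y> gives (Ax)^T y = x^T (A^*) y, i.e. x^T A^T y = x^T (A^*) y. Since this holds for all x, y, we must have A^* = A^T. Therefore
A^* =
[[2, 1],
 [-3, -2]].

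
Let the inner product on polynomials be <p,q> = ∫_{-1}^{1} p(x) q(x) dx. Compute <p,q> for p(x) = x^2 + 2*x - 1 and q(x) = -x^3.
<p,q> = -4/5

Expand the product: p(x)·q(x) = -x^5 - 2*x^4 + x^3.
∫_{-1}^{1} of each monomial x^k gives [2/(k+1) if k even, 0 if k odd]. Integrating term-by-term (or equivalently evaluating the antiderivative F(x) = -x^6/6 - 2*x^5/5 + x^4/4 at the endpoints):
  F(1) − F(−1) = -19/60 − (29/60) = -4/5.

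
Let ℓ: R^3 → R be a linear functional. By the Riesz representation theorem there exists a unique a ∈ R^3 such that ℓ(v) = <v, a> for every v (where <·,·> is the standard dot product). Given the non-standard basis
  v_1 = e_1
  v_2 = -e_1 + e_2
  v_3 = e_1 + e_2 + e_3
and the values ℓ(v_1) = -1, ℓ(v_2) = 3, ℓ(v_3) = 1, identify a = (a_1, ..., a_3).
a = (-1, 2, 0)

Write a = (a_1, ..., a_3) in the standard basis. For each basis vector v_i, ℓ(v_i) = <v_i, a> is a linear equation in the a_j's. Collect the n equations into a matrix system V a = ℓ, where row i of V is v_i (expressed in the standard basis). Since V is invertible (lower-triangular with 1s on the diagonal, up to permutation), solve by back-substitution:
  V =
[[1, 0, 0],
 [-1, 1, 0],
 [1, 1, 1]]
  V a = (-1, 3, 1)
Solving gives a = (-1, 2, 0).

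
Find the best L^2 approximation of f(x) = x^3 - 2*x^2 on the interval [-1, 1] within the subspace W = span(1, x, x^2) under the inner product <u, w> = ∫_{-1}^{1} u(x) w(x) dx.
g(x) = -2*x^2 + 3*x/5

The best approximation g ∈ W is the orthogonal projection of f onto W. Writing g = a_0 + a_1 x + a_2 x^2, the coefficients solve the normal equations G · a = b where
  G_{ij} = <φ_i, φ_j> and b_i = <f, φ_i>, with φ_0 = 1, φ_1 = x, φ_2 = x^2.
G =
  [2, 0, 2/3]
  [0, 2/3, 0]
  [2/3, 0, 2/5],
b = (-4/3, 2/5, -4/5).
Solving gives a_0 = 0, a_1 = 3/5, a_2 = -2, so
  g(x) = -2*x^2 + 3*x/5.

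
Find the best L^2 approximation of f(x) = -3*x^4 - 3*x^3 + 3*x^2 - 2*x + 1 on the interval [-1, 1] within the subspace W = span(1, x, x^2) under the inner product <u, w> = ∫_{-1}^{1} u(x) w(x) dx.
g(x) = 3*x^2/7 - 19*x/5 + 44/35

The best approximation g ∈ W is the orthogonal projection of f onto W. Writing g = a_0 + a_1 x + a_2 x^2, the coefficients solve the normal equations G · a = b where
  G_{ij} = <φ_i, φ_j> and b_i = <f, φ_i>, with φ_0 = 1, φ_1 = x, φ_2 = x^2.
G =
  [2, 0, 2/3]
  [0, 2/3, 0]
  [2/3, 0, 2/5],
b = (14/5, -38/15, 106/105).
Solving gives a_0 = 44/35, a_1 = -19/5, a_2 = 3/7, so
  g(x) = 3*x^2/7 - 19*x/5 + 44/35.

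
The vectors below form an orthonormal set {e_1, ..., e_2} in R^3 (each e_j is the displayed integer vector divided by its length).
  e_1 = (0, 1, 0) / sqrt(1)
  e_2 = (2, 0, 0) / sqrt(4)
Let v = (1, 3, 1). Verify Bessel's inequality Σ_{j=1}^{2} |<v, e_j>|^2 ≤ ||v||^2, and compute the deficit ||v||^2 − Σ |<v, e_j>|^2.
Σ |<v, e_j>|^2 = 10; ||v||^2 = 11; deficit = 1

Write each e_j = u_j / sqrt(<u_j, u_j>) where u_j is the displayed integer vector. Then <v, e_j> = <v, u_j> / sqrt(<u_j, u_j>), so |<v, e_j>|^2 = <v, u_j>^2 / <u_j, u_j>.
Coefficients: <v, e_1> = 3/sqrt(1), <v, e_2> = 2/sqrt(4).
Square and sum: Σ |<v, e_j>|^2 = 10.
Compute ||v||^2 = v·v = 11.
Deficit = 11 − 10 = 1 ≥ 0, confirming Bessel's inequality. (The deficit equals ||v − Σ <v,e_j> e_j||^2, the squared distance from v to span{e_j}.)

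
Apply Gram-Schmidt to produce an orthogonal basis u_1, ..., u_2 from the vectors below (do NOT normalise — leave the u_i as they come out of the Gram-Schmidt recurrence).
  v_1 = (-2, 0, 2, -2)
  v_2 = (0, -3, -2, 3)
Orthogonal basis:
  u_1 = (-2, 0, 2, -2)
  u_2 = (-5/3, -3, -1/3, 4/3)

Apply the Gram-Schmidt recurrence
  u_1 = v_1
  u_i = v_i − Σ_{j<i} ((v_i · u_j) / (u_j · u_j)) · u_j.

Step by step this gives:
  u_1 = (-2, 0, 2, -2)
  u_2 = (-5/3, -3, -1/3, 4/3)

Orthogonality check:
  u_2 · u_1 = 0 (should be 0)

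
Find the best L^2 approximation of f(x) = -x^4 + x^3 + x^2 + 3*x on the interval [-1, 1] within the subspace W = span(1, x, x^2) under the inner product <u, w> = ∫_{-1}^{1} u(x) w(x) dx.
g(x) = x^2/7 + 18*x/5 + 3/35

The best approximation g ∈ W is the orthogonal projection of f onto W. Writing g = a_0 + a_1 x + a_2 x^2, the coefficients solve the normal equations G · a = b where
  G_{ij} = <φ_i, φ_j> and b_i = <f, φ_i>, with φ_0 = 1, φ_1 = x, φ_2 = x^2.
G =
  [2, 0, 2/3]
  [0, 2/3, 0]
  [2/3, 0, 2/5],
b = (4/15, 12/5, 4/35).
Solving gives a_0 = 3/35, a_1 = 18/5, a_2 = 1/7, so
  g(x) = x^2/7 + 18*x/5 + 3/35.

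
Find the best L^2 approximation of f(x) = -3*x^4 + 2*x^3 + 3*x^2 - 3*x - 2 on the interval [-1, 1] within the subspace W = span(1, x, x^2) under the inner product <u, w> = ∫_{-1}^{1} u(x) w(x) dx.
g(x) = 3*x^2/7 - 9*x/5 - 61/35

The best approximation g ∈ W is the orthogonal projection of f onto W. Writing g = a_0 + a_1 x + a_2 x^2, the coefficients solve the normal equations G · a = b where
  G_{ij} = <φ_i, φ_j> and b_i = <f, φ_i>, with φ_0 = 1, φ_1 = x, φ_2 = x^2.
G =
  [2, 0, 2/3]
  [0, 2/3, 0]
  [2/3, 0, 2/5],
b = (-16/5, -6/5, -104/105).
Solving gives a_0 = -61/35, a_1 = -9/5, a_2 = 3/7, so
  g(x) = 3*x^2/7 - 9*x/5 - 61/35.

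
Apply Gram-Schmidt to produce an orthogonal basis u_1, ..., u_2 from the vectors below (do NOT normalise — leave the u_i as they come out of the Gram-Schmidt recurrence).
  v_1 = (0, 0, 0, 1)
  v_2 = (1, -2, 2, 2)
Orthogonal basis:
  u_1 = (0, 0, 0, 1)
  u_2 = (1, -2, 2, 0)

Apply the Gram-Schmidt recurrence
  u_1 = v_1
  u_i = v_i − Σ_{j<i} ((v_i · u_j) / (u_j · u_j)) · u_j.

Step by step this gives:
  u_1 = (0, 0, 0, 1)
  u_2 = (1, -2, 2, 0)

Orthogonality check:
  u_2 · u_1 = 0 (should be 0)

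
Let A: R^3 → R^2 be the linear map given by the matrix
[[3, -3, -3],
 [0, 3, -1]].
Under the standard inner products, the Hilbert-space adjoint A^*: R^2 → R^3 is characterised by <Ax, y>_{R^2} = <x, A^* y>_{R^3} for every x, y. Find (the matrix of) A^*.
A^* = A^T =
[[3, 0],
 [-3, 3],
 [-3, -1]]

For real matrices with standard dot products, the defining identity <Ax, y> = <x, A^* y> gives (Ax)^T y = x^T (A^*) y, i.e. x^T A^T y = x^T (A^*) y. Since this holds for all x, y, we must have A^* = A^T. Therefore
A^* =
[[3, 0],
 [-3, 3],
 [-3, -1]].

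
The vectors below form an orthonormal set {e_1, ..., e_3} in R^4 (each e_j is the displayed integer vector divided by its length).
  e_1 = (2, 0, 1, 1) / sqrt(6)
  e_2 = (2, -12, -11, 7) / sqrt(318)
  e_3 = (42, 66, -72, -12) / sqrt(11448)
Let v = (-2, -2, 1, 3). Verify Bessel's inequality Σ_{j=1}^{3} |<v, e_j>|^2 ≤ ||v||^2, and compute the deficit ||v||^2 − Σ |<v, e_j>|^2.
Σ |<v, e_j>|^2 = 12; ||v||^2 = 18; deficit = 6

Write each e_j = u_j / sqrt(<u_j, u_j>) where u_j is the displayed integer vector. Then <v, e_j> = <v, u_j> / sqrt(<u_j, u_j>), so |<v, e_j>|^2 = <v, u_j>^2 / <u_j, u_j>.
Coefficients: <v, e_1> = 0/sqrt(6), <v, e_2> = 30/sqrt(318), <v, e_3> = -324/sqrt(11448).
Square and sum: Σ |<v, e_j>|^2 = 12.
Compute ||v||^2 = v·v = 18.
Deficit = 18 − 12 = 6 ≥ 0, confirming Bessel's inequality. (The deficit equals ||v − Σ <v,e_j> e_j||^2, the squared distance from v to span{e_j}.)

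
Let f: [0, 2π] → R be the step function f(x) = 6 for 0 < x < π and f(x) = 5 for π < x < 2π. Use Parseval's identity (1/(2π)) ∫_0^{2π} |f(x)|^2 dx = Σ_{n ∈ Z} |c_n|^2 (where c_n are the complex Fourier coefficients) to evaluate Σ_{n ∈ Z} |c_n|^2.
Σ |c_n|^2 = 61/2

Parseval equates the L^2 energy of f (normalised by 1/(2π)) with the ℓ^2 sum of its Fourier coefficients: (1/(2π)) ∫_0^{2π} |f|^2 = Σ |c_n|^2.
Compute the left side: (1/(2π)) [∫_0^π 6^2 dx + ∫_π^{2π} 5^2 dx] = (1/(2π)) · (36π + 25π) = (36 + 25)/2 = 61/2.
So Σ_{n ∈ Z} |c_n|^2 = 61/2.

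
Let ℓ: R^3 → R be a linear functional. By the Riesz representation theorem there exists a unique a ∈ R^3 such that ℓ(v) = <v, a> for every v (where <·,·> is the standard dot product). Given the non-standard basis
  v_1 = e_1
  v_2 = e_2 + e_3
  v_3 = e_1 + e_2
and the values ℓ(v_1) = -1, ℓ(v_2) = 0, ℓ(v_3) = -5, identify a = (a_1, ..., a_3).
a = (-1, -4, 4)

Write a = (a_1, ..., a_3) in the standard basis. For each basis vector v_i, ℓ(v_i) = <v_i, a> is a linear equation in the a_j's. Collect the n equations into a matrix system V a = ℓ, where row i of V is v_i (expressed in the standard basis). Since V is invertible (lower-triangular with 1s on the diagonal, up to permutation), solve by back-substitution:
  V =
[[1, 0, 0],
 [0, 1, 1],
 [1, 1, 0]]
  V a = (-1, 0, -5)
Solving gives a = (-1, -4, 4).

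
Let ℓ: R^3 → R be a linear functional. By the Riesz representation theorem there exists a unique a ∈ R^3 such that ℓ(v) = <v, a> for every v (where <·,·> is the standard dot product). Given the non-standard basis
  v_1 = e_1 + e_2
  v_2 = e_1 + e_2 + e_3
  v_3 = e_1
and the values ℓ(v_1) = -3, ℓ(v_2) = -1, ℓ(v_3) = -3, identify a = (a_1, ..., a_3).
a = (-3, 0, 2)

Write a = (a_1, ..., a_3) in the standard basis. For each basis vector v_i, ℓ(v_i) = <v_i, a> is a linear equation in the a_j's. Collect the n equations into a matrix system V a = ℓ, where row i of V is v_i (expressed in the standard basis). Since V is invertible (lower-triangular with 1s on the diagonal, up to permutation), solve by back-substitution:
  V =
[[1, 1, 0],
 [1, 1, 1],
 [1, 0, 0]]
  V a = (-3, -1, -3)
Solving gives a = (-3, 0, 2).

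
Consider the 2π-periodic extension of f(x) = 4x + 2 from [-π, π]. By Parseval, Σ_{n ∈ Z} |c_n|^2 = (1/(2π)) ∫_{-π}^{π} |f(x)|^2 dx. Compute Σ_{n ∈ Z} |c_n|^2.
Σ |c_n|^2 = 16π^2/3 + 4

Expand and integrate term by term over [-π, π]:
  ∫ (4x)^2 dx = 16·(2π^3/3); ∫ 2·4·(2)·x dx = 0 (odd integrand); ∫ 2^2 dx = 4·2π.
So (1/(2π)) ∫_{-π}^{π} (4x + 2)^2 dx = 16π^2/3 + 4 = 16π^2/3 + 4.
Parseval ⇒ Σ |c_n|^2 = 16π^2/3 + 4.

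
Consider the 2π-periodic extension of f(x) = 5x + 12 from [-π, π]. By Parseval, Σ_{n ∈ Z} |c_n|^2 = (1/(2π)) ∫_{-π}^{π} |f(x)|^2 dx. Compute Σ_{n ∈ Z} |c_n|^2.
Σ |c_n|^2 = 25π^2/3 + 144

Expand and integrate term by term over [-π, π]:
  ∫ (5x)^2 dx = 25·(2π^3/3); ∫ 2·5·(12)·x dx = 0 (odd integrand); ∫ 12^2 dx = 144·2π.
So (1/(2π)) ∫_{-π}^{π} (5x + 12)^2 dx = 25π^2/3 + 144 = 25π^2/3 + 144.
Parseval ⇒ Σ |c_n|^2 = 25π^2/3 + 144.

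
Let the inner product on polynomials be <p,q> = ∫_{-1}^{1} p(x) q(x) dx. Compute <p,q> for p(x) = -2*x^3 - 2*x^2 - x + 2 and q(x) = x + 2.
<p,q> = 58/15

Expand the product: p(x)·q(x) = -2*x^4 - 6*x^3 - 5*x^2 + 4.
∫_{-1}^{1} of each monomial x^k gives [2/(k+1) if k even, 0 if k odd]. Integrating term-by-term (or equivalently evaluating the antiderivative F(x) = -2*x^5/5 - 3*x^4/2 - 5*x^3/3 + 4*x at the endpoints):
  F(1) − F(−1) = 13/30 − (-103/30) = 58/15.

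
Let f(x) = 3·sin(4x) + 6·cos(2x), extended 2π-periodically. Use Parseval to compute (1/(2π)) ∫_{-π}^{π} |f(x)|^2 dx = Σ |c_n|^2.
Σ |c_n|^2 = 45/2

Expand |f|^2 and use orthogonality of {sin(nx), cos(mx)} on [-π, π]:
  ∫_{-π}^{π} sin(nx)^2 dx = π, ∫ cos(mx)^2 dx = π, and cross terms integrate to 0.
So ∫_{-π}^{π} f(x)^2 dx = 3^2 · π + 6^2 · π = (9 + 36)π.
Divide by 2π: (9 + 36)/2 = 45/2.
By Parseval, this equals Σ |c_n|^2.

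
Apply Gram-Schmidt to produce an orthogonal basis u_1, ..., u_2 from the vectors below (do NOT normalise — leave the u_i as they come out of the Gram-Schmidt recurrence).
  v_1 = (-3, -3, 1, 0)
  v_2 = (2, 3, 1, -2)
Orthogonal basis:
  u_1 = (-3, -3, 1, 0)
  u_2 = (-4/19, 15/19, 33/19, -2)

Apply the Gram-Schmidt recurrence
  u_1 = v_1
  u_i = v_i − Σ_{j<i} ((v_i · u_j) / (u_j · u_j)) · u_j.

Step by step this gives:
  u_1 = (-3, -3, 1, 0)
  u_2 = (-4/19, 15/19, 33/19, -2)

Orthogonality check:
  u_2 · u_1 = 0 (should be 0)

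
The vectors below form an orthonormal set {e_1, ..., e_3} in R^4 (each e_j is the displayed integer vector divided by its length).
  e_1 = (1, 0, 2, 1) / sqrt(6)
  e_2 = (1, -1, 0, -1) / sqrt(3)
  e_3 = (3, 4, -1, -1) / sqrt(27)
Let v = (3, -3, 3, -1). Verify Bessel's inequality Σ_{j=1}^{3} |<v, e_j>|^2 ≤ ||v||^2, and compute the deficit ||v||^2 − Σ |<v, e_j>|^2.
Σ |<v, e_j>|^2 = 754/27; ||v||^2 = 28; deficit = 2/27

Write each e_j = u_j / sqrt(<u_j, u_j>) where u_j is the displayed integer vector. Then <v, e_j> = <v, u_j> / sqrt(<u_j, u_j>), so |<v, e_j>|^2 = <v, u_j>^2 / <u_j, u_j>.
Coefficients: <v, e_1> = 8/sqrt(6), <v, e_2> = 7/sqrt(3), <v, e_3> = -5/sqrt(27).
Square and sum: Σ |<v, e_j>|^2 = 754/27.
Compute ||v||^2 = v·v = 28.
Deficit = 28 − 754/27 = 2/27 ≥ 0, confirming Bessel's inequality. (The deficit equals ||v − Σ <v,e_j> e_j||^2, the squared distance from v to span{e_j}.)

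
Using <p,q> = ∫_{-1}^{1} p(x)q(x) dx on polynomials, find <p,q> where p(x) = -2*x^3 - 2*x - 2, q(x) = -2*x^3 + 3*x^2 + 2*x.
<p,q> = -116/21

Expand the product: p(x)·q(x) = 4*x^6 - 6*x^5 - 2*x^3 - 10*x^2 - 4*x.
∫_{-1}^{1} of each monomial x^k gives [2/(k+1) if k even, 0 if k odd]. Integrating term-by-term (or equivalently evaluating the antiderivative F(x) = 4*x^7/7 - x^6 - x^4/2 - 10*x^3/3 - 2*x^2 at the endpoints):
  F(1) − F(−1) = -263/42 − (-31/42) = -116/21.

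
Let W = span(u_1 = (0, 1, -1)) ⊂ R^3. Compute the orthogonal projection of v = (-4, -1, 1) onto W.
proj_W(v) = (0, -1, 1)

Set up U = [u_1 | ... | u_1] ∈ R^(3×1). The projector onto W = col(U) is P = U (U^T U)^(-1) U^T.
Compute U^T U =
  [2],
and U^T v = (-2).
Solve U^T U · c = U^T v for the coefficients: c = (-1). The projection is proj_W(v) = U c.
Check: (v - proj_W(v)) · u_1 = 0  (should be 0).
Result: proj_W(v) = (0, -1, 1).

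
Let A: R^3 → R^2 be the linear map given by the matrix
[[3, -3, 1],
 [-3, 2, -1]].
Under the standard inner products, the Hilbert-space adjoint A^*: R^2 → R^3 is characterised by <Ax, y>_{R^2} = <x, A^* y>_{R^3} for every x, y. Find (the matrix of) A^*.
A^* = A^T =
[[3, -3],
 [-3, 2],
 [1, -1]]

For real matrices with standard dot products, the defining identity <Ax, y> = <x, A^* y> gives (Ax)^T y = x^T (A^*) y, i.e. x^T A^T y = x^T (A^*) y. Since this holds for all x, y, we must have A^* = A^T. Therefore
A^* =
[[3, -3],
 [-3, 2],
 [1, -1]].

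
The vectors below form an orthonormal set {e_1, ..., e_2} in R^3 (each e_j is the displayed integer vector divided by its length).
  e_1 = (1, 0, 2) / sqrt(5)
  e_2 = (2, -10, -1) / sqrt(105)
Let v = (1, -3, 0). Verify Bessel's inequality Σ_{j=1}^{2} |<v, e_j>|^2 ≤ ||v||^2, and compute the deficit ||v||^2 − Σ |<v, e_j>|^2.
Σ |<v, e_j>|^2 = 209/21; ||v||^2 = 10; deficit = 1/21

Write each e_j = u_j / sqrt(<u_j, u_j>) where u_j is the displayed integer vector. Then <v, e_j> = <v, u_j> / sqrt(<u_j, u_j>), so |<v, e_j>|^2 = <v, u_j>^2 / <u_j, u_j>.
Coefficients: <v, e_1> = 1/sqrt(5), <v, e_2> = 32/sqrt(105).
Square and sum: Σ |<v, e_j>|^2 = 209/21.
Compute ||v||^2 = v·v = 10.
Deficit = 10 − 209/21 = 1/21 ≥ 0, confirming Bessel's inequality. (The deficit equals ||v − Σ <v,e_j> e_j||^2, the squared distance from v to span{e_j}.)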